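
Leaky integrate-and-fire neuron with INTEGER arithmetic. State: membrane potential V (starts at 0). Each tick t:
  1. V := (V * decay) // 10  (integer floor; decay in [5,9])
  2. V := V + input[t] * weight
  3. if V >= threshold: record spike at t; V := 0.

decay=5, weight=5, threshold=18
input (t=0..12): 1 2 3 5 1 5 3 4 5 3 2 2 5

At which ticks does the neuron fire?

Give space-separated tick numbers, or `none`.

t=0: input=1 -> V=5
t=1: input=2 -> V=12
t=2: input=3 -> V=0 FIRE
t=3: input=5 -> V=0 FIRE
t=4: input=1 -> V=5
t=5: input=5 -> V=0 FIRE
t=6: input=3 -> V=15
t=7: input=4 -> V=0 FIRE
t=8: input=5 -> V=0 FIRE
t=9: input=3 -> V=15
t=10: input=2 -> V=17
t=11: input=2 -> V=0 FIRE
t=12: input=5 -> V=0 FIRE

Answer: 2 3 5 7 8 11 12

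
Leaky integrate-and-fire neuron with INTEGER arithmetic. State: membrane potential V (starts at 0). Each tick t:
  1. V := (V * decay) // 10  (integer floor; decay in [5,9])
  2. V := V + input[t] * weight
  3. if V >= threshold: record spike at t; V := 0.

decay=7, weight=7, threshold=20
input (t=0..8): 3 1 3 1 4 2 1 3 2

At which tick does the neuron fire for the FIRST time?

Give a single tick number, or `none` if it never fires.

Answer: 0

Derivation:
t=0: input=3 -> V=0 FIRE
t=1: input=1 -> V=7
t=2: input=3 -> V=0 FIRE
t=3: input=1 -> V=7
t=4: input=4 -> V=0 FIRE
t=5: input=2 -> V=14
t=6: input=1 -> V=16
t=7: input=3 -> V=0 FIRE
t=8: input=2 -> V=14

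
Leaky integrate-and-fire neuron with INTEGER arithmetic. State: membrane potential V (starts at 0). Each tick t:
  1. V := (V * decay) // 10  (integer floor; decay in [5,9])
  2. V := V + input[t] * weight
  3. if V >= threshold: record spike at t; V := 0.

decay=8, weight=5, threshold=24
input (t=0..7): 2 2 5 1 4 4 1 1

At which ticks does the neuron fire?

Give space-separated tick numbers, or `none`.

Answer: 2 4

Derivation:
t=0: input=2 -> V=10
t=1: input=2 -> V=18
t=2: input=5 -> V=0 FIRE
t=3: input=1 -> V=5
t=4: input=4 -> V=0 FIRE
t=5: input=4 -> V=20
t=6: input=1 -> V=21
t=7: input=1 -> V=21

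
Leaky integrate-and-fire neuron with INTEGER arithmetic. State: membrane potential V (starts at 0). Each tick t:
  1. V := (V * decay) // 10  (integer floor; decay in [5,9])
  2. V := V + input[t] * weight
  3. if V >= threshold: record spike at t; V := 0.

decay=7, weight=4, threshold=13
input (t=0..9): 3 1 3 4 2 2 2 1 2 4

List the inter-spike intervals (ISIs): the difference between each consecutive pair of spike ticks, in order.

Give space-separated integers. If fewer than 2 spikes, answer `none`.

Answer: 1 2 3 1

Derivation:
t=0: input=3 -> V=12
t=1: input=1 -> V=12
t=2: input=3 -> V=0 FIRE
t=3: input=4 -> V=0 FIRE
t=4: input=2 -> V=8
t=5: input=2 -> V=0 FIRE
t=6: input=2 -> V=8
t=7: input=1 -> V=9
t=8: input=2 -> V=0 FIRE
t=9: input=4 -> V=0 FIRE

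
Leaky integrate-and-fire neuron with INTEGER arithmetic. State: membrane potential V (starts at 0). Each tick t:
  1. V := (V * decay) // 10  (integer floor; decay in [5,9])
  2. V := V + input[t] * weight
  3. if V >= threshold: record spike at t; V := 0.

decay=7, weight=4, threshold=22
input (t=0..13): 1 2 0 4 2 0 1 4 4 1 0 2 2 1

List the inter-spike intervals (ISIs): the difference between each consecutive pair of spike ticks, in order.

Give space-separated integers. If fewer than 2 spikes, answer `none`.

Answer: 4

Derivation:
t=0: input=1 -> V=4
t=1: input=2 -> V=10
t=2: input=0 -> V=7
t=3: input=4 -> V=20
t=4: input=2 -> V=0 FIRE
t=5: input=0 -> V=0
t=6: input=1 -> V=4
t=7: input=4 -> V=18
t=8: input=4 -> V=0 FIRE
t=9: input=1 -> V=4
t=10: input=0 -> V=2
t=11: input=2 -> V=9
t=12: input=2 -> V=14
t=13: input=1 -> V=13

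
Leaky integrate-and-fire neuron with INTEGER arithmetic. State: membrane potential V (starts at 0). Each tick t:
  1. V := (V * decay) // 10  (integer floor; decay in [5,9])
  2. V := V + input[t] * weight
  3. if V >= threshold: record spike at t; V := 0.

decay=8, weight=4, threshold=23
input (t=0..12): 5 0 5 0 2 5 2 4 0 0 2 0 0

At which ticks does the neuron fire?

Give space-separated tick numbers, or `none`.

t=0: input=5 -> V=20
t=1: input=0 -> V=16
t=2: input=5 -> V=0 FIRE
t=3: input=0 -> V=0
t=4: input=2 -> V=8
t=5: input=5 -> V=0 FIRE
t=6: input=2 -> V=8
t=7: input=4 -> V=22
t=8: input=0 -> V=17
t=9: input=0 -> V=13
t=10: input=2 -> V=18
t=11: input=0 -> V=14
t=12: input=0 -> V=11

Answer: 2 5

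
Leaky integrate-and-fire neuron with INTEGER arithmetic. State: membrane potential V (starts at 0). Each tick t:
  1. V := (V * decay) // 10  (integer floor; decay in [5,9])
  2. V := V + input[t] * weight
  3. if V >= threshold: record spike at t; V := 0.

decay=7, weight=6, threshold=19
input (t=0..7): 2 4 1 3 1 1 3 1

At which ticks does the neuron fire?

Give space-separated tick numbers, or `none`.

Answer: 1 3 6

Derivation:
t=0: input=2 -> V=12
t=1: input=4 -> V=0 FIRE
t=2: input=1 -> V=6
t=3: input=3 -> V=0 FIRE
t=4: input=1 -> V=6
t=5: input=1 -> V=10
t=6: input=3 -> V=0 FIRE
t=7: input=1 -> V=6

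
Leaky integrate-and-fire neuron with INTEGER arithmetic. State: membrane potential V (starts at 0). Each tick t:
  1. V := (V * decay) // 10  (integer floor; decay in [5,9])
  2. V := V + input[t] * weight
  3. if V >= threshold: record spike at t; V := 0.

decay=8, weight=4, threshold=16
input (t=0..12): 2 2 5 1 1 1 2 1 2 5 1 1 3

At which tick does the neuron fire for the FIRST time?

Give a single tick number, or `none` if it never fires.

Answer: 2

Derivation:
t=0: input=2 -> V=8
t=1: input=2 -> V=14
t=2: input=5 -> V=0 FIRE
t=3: input=1 -> V=4
t=4: input=1 -> V=7
t=5: input=1 -> V=9
t=6: input=2 -> V=15
t=7: input=1 -> V=0 FIRE
t=8: input=2 -> V=8
t=9: input=5 -> V=0 FIRE
t=10: input=1 -> V=4
t=11: input=1 -> V=7
t=12: input=3 -> V=0 FIRE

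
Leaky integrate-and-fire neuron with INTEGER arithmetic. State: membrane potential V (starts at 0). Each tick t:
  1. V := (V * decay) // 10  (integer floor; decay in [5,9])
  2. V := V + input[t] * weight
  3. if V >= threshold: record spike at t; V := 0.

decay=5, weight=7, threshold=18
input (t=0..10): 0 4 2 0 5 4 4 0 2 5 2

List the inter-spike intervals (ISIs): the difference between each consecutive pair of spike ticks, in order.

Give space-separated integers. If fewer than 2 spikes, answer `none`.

t=0: input=0 -> V=0
t=1: input=4 -> V=0 FIRE
t=2: input=2 -> V=14
t=3: input=0 -> V=7
t=4: input=5 -> V=0 FIRE
t=5: input=4 -> V=0 FIRE
t=6: input=4 -> V=0 FIRE
t=7: input=0 -> V=0
t=8: input=2 -> V=14
t=9: input=5 -> V=0 FIRE
t=10: input=2 -> V=14

Answer: 3 1 1 3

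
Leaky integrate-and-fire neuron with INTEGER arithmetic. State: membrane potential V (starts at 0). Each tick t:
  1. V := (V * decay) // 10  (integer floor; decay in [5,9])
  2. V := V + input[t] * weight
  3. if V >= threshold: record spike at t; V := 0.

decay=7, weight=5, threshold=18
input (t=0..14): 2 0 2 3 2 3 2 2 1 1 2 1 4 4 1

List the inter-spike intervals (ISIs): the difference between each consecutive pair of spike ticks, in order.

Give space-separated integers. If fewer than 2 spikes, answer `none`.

t=0: input=2 -> V=10
t=1: input=0 -> V=7
t=2: input=2 -> V=14
t=3: input=3 -> V=0 FIRE
t=4: input=2 -> V=10
t=5: input=3 -> V=0 FIRE
t=6: input=2 -> V=10
t=7: input=2 -> V=17
t=8: input=1 -> V=16
t=9: input=1 -> V=16
t=10: input=2 -> V=0 FIRE
t=11: input=1 -> V=5
t=12: input=4 -> V=0 FIRE
t=13: input=4 -> V=0 FIRE
t=14: input=1 -> V=5

Answer: 2 5 2 1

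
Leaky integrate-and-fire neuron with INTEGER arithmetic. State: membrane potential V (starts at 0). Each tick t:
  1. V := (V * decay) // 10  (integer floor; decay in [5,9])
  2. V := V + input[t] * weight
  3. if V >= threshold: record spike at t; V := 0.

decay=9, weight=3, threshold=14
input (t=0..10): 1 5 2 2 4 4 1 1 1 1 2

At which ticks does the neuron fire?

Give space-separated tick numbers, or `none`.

t=0: input=1 -> V=3
t=1: input=5 -> V=0 FIRE
t=2: input=2 -> V=6
t=3: input=2 -> V=11
t=4: input=4 -> V=0 FIRE
t=5: input=4 -> V=12
t=6: input=1 -> V=13
t=7: input=1 -> V=0 FIRE
t=8: input=1 -> V=3
t=9: input=1 -> V=5
t=10: input=2 -> V=10

Answer: 1 4 7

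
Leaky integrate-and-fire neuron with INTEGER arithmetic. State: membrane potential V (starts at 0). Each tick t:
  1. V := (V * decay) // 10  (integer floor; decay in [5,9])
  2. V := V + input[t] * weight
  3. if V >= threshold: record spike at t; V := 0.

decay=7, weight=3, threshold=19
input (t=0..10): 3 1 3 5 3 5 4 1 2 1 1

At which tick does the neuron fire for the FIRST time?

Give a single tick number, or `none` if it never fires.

t=0: input=3 -> V=9
t=1: input=1 -> V=9
t=2: input=3 -> V=15
t=3: input=5 -> V=0 FIRE
t=4: input=3 -> V=9
t=5: input=5 -> V=0 FIRE
t=6: input=4 -> V=12
t=7: input=1 -> V=11
t=8: input=2 -> V=13
t=9: input=1 -> V=12
t=10: input=1 -> V=11

Answer: 3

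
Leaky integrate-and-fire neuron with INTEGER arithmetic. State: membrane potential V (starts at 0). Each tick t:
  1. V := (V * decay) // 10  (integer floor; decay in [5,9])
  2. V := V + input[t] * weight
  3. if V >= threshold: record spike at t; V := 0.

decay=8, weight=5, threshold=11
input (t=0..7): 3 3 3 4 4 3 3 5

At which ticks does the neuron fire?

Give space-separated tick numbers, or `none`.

t=0: input=3 -> V=0 FIRE
t=1: input=3 -> V=0 FIRE
t=2: input=3 -> V=0 FIRE
t=3: input=4 -> V=0 FIRE
t=4: input=4 -> V=0 FIRE
t=5: input=3 -> V=0 FIRE
t=6: input=3 -> V=0 FIRE
t=7: input=5 -> V=0 FIRE

Answer: 0 1 2 3 4 5 6 7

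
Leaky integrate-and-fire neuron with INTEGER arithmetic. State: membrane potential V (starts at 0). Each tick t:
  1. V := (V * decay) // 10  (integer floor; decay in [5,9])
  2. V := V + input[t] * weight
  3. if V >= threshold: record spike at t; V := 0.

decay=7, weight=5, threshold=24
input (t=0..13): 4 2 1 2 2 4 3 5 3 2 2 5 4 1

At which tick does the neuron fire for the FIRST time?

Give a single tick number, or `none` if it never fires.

Answer: 1

Derivation:
t=0: input=4 -> V=20
t=1: input=2 -> V=0 FIRE
t=2: input=1 -> V=5
t=3: input=2 -> V=13
t=4: input=2 -> V=19
t=5: input=4 -> V=0 FIRE
t=6: input=3 -> V=15
t=7: input=5 -> V=0 FIRE
t=8: input=3 -> V=15
t=9: input=2 -> V=20
t=10: input=2 -> V=0 FIRE
t=11: input=5 -> V=0 FIRE
t=12: input=4 -> V=20
t=13: input=1 -> V=19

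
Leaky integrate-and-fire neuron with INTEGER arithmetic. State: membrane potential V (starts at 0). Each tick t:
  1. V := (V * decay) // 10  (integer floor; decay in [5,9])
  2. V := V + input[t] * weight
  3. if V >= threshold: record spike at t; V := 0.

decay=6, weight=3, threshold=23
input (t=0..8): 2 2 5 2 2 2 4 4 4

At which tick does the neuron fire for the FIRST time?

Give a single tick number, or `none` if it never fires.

Answer: 7

Derivation:
t=0: input=2 -> V=6
t=1: input=2 -> V=9
t=2: input=5 -> V=20
t=3: input=2 -> V=18
t=4: input=2 -> V=16
t=5: input=2 -> V=15
t=6: input=4 -> V=21
t=7: input=4 -> V=0 FIRE
t=8: input=4 -> V=12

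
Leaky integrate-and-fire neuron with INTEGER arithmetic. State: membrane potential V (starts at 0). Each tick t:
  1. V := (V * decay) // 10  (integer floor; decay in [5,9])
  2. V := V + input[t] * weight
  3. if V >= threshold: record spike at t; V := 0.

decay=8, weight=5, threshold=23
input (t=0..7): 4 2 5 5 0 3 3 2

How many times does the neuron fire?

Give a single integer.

Answer: 4

Derivation:
t=0: input=4 -> V=20
t=1: input=2 -> V=0 FIRE
t=2: input=5 -> V=0 FIRE
t=3: input=5 -> V=0 FIRE
t=4: input=0 -> V=0
t=5: input=3 -> V=15
t=6: input=3 -> V=0 FIRE
t=7: input=2 -> V=10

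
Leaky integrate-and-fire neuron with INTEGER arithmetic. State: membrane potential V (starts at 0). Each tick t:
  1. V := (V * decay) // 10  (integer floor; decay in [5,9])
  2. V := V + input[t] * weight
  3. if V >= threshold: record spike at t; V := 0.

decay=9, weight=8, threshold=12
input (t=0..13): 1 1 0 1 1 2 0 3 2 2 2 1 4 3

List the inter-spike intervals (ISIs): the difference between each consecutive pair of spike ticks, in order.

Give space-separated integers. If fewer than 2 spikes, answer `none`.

t=0: input=1 -> V=8
t=1: input=1 -> V=0 FIRE
t=2: input=0 -> V=0
t=3: input=1 -> V=8
t=4: input=1 -> V=0 FIRE
t=5: input=2 -> V=0 FIRE
t=6: input=0 -> V=0
t=7: input=3 -> V=0 FIRE
t=8: input=2 -> V=0 FIRE
t=9: input=2 -> V=0 FIRE
t=10: input=2 -> V=0 FIRE
t=11: input=1 -> V=8
t=12: input=4 -> V=0 FIRE
t=13: input=3 -> V=0 FIRE

Answer: 3 1 2 1 1 1 2 1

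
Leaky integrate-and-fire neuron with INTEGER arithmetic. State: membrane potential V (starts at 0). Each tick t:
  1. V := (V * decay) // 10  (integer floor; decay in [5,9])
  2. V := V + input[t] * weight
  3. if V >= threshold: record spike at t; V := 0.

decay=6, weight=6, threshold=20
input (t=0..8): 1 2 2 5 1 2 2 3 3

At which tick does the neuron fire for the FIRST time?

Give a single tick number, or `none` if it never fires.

Answer: 2

Derivation:
t=0: input=1 -> V=6
t=1: input=2 -> V=15
t=2: input=2 -> V=0 FIRE
t=3: input=5 -> V=0 FIRE
t=4: input=1 -> V=6
t=5: input=2 -> V=15
t=6: input=2 -> V=0 FIRE
t=7: input=3 -> V=18
t=8: input=3 -> V=0 FIRE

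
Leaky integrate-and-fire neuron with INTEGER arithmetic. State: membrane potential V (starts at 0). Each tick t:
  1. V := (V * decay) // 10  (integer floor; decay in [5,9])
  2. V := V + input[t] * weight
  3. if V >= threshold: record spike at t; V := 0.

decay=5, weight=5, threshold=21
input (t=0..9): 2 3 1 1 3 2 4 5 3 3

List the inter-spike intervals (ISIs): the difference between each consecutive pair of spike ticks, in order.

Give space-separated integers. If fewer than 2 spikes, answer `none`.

Answer: 2 1 2

Derivation:
t=0: input=2 -> V=10
t=1: input=3 -> V=20
t=2: input=1 -> V=15
t=3: input=1 -> V=12
t=4: input=3 -> V=0 FIRE
t=5: input=2 -> V=10
t=6: input=4 -> V=0 FIRE
t=7: input=5 -> V=0 FIRE
t=8: input=3 -> V=15
t=9: input=3 -> V=0 FIRE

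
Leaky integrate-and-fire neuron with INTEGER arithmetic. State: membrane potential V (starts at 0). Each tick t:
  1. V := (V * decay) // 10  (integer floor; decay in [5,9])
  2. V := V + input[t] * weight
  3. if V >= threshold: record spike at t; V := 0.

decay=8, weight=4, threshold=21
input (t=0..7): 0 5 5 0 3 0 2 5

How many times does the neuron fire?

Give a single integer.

t=0: input=0 -> V=0
t=1: input=5 -> V=20
t=2: input=5 -> V=0 FIRE
t=3: input=0 -> V=0
t=4: input=3 -> V=12
t=5: input=0 -> V=9
t=6: input=2 -> V=15
t=7: input=5 -> V=0 FIRE

Answer: 2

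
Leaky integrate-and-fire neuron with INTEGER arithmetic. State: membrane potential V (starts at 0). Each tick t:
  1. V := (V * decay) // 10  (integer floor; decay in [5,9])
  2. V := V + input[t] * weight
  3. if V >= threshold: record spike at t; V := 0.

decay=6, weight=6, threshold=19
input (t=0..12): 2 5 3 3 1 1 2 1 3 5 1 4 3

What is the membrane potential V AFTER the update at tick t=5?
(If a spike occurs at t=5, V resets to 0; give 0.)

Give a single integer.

t=0: input=2 -> V=12
t=1: input=5 -> V=0 FIRE
t=2: input=3 -> V=18
t=3: input=3 -> V=0 FIRE
t=4: input=1 -> V=6
t=5: input=1 -> V=9
t=6: input=2 -> V=17
t=7: input=1 -> V=16
t=8: input=3 -> V=0 FIRE
t=9: input=5 -> V=0 FIRE
t=10: input=1 -> V=6
t=11: input=4 -> V=0 FIRE
t=12: input=3 -> V=18

Answer: 9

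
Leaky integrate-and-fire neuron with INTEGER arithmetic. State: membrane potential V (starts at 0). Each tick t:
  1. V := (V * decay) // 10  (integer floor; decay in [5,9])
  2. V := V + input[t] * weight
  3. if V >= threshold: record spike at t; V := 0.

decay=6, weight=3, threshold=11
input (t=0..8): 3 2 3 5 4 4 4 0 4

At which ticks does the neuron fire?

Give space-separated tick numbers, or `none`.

Answer: 1 3 4 5 6 8

Derivation:
t=0: input=3 -> V=9
t=1: input=2 -> V=0 FIRE
t=2: input=3 -> V=9
t=3: input=5 -> V=0 FIRE
t=4: input=4 -> V=0 FIRE
t=5: input=4 -> V=0 FIRE
t=6: input=4 -> V=0 FIRE
t=7: input=0 -> V=0
t=8: input=4 -> V=0 FIRE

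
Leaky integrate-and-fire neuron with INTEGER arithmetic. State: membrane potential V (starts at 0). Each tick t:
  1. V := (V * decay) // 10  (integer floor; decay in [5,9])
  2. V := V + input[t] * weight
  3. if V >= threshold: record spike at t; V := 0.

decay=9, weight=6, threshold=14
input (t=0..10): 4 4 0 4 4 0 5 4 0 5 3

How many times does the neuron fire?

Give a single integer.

t=0: input=4 -> V=0 FIRE
t=1: input=4 -> V=0 FIRE
t=2: input=0 -> V=0
t=3: input=4 -> V=0 FIRE
t=4: input=4 -> V=0 FIRE
t=5: input=0 -> V=0
t=6: input=5 -> V=0 FIRE
t=7: input=4 -> V=0 FIRE
t=8: input=0 -> V=0
t=9: input=5 -> V=0 FIRE
t=10: input=3 -> V=0 FIRE

Answer: 8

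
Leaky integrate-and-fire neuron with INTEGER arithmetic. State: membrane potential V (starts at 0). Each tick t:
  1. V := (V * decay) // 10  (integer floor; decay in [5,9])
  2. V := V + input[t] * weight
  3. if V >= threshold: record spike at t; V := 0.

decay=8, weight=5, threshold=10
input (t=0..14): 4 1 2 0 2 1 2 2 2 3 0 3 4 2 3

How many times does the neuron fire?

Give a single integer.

Answer: 11

Derivation:
t=0: input=4 -> V=0 FIRE
t=1: input=1 -> V=5
t=2: input=2 -> V=0 FIRE
t=3: input=0 -> V=0
t=4: input=2 -> V=0 FIRE
t=5: input=1 -> V=5
t=6: input=2 -> V=0 FIRE
t=7: input=2 -> V=0 FIRE
t=8: input=2 -> V=0 FIRE
t=9: input=3 -> V=0 FIRE
t=10: input=0 -> V=0
t=11: input=3 -> V=0 FIRE
t=12: input=4 -> V=0 FIRE
t=13: input=2 -> V=0 FIRE
t=14: input=3 -> V=0 FIRE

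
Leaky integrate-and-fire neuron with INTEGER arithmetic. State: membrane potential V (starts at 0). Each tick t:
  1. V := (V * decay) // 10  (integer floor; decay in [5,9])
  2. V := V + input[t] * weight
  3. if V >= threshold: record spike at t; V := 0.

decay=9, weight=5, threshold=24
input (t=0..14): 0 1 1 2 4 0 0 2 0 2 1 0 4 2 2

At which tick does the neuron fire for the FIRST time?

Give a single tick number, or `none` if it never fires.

Answer: 4

Derivation:
t=0: input=0 -> V=0
t=1: input=1 -> V=5
t=2: input=1 -> V=9
t=3: input=2 -> V=18
t=4: input=4 -> V=0 FIRE
t=5: input=0 -> V=0
t=6: input=0 -> V=0
t=7: input=2 -> V=10
t=8: input=0 -> V=9
t=9: input=2 -> V=18
t=10: input=1 -> V=21
t=11: input=0 -> V=18
t=12: input=4 -> V=0 FIRE
t=13: input=2 -> V=10
t=14: input=2 -> V=19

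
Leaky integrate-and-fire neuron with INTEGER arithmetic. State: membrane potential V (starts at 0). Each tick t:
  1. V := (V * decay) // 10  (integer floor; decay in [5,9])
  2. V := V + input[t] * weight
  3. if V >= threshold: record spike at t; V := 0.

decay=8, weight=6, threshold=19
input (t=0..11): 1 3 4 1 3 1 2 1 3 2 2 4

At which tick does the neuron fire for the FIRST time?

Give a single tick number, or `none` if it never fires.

t=0: input=1 -> V=6
t=1: input=3 -> V=0 FIRE
t=2: input=4 -> V=0 FIRE
t=3: input=1 -> V=6
t=4: input=3 -> V=0 FIRE
t=5: input=1 -> V=6
t=6: input=2 -> V=16
t=7: input=1 -> V=18
t=8: input=3 -> V=0 FIRE
t=9: input=2 -> V=12
t=10: input=2 -> V=0 FIRE
t=11: input=4 -> V=0 FIRE

Answer: 1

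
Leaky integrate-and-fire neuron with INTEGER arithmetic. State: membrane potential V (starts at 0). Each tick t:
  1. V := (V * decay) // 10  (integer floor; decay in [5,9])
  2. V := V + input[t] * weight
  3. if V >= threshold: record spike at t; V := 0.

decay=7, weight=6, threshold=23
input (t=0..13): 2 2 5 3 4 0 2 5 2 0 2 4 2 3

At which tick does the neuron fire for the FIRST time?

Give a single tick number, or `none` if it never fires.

t=0: input=2 -> V=12
t=1: input=2 -> V=20
t=2: input=5 -> V=0 FIRE
t=3: input=3 -> V=18
t=4: input=4 -> V=0 FIRE
t=5: input=0 -> V=0
t=6: input=2 -> V=12
t=7: input=5 -> V=0 FIRE
t=8: input=2 -> V=12
t=9: input=0 -> V=8
t=10: input=2 -> V=17
t=11: input=4 -> V=0 FIRE
t=12: input=2 -> V=12
t=13: input=3 -> V=0 FIRE

Answer: 2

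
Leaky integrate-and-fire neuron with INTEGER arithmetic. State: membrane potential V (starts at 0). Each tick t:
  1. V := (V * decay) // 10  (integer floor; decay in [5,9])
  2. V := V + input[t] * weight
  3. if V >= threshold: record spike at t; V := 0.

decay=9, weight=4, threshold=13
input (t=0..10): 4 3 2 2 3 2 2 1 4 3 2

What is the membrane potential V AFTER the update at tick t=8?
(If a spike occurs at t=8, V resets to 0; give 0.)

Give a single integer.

Answer: 0

Derivation:
t=0: input=4 -> V=0 FIRE
t=1: input=3 -> V=12
t=2: input=2 -> V=0 FIRE
t=3: input=2 -> V=8
t=4: input=3 -> V=0 FIRE
t=5: input=2 -> V=8
t=6: input=2 -> V=0 FIRE
t=7: input=1 -> V=4
t=8: input=4 -> V=0 FIRE
t=9: input=3 -> V=12
t=10: input=2 -> V=0 FIRE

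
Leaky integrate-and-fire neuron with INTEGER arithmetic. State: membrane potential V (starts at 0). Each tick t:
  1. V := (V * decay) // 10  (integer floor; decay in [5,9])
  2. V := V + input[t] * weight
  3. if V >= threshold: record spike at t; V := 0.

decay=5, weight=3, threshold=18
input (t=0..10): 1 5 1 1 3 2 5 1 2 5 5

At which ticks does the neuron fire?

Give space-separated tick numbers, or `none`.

Answer: 6 9

Derivation:
t=0: input=1 -> V=3
t=1: input=5 -> V=16
t=2: input=1 -> V=11
t=3: input=1 -> V=8
t=4: input=3 -> V=13
t=5: input=2 -> V=12
t=6: input=5 -> V=0 FIRE
t=7: input=1 -> V=3
t=8: input=2 -> V=7
t=9: input=5 -> V=0 FIRE
t=10: input=5 -> V=15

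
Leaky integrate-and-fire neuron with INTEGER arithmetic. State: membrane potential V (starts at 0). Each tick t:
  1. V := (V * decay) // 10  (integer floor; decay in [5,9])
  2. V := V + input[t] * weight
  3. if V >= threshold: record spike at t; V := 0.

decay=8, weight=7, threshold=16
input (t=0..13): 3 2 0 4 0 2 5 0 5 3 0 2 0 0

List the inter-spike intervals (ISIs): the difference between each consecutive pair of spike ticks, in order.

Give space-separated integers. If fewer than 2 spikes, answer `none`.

Answer: 3 3 2 1

Derivation:
t=0: input=3 -> V=0 FIRE
t=1: input=2 -> V=14
t=2: input=0 -> V=11
t=3: input=4 -> V=0 FIRE
t=4: input=0 -> V=0
t=5: input=2 -> V=14
t=6: input=5 -> V=0 FIRE
t=7: input=0 -> V=0
t=8: input=5 -> V=0 FIRE
t=9: input=3 -> V=0 FIRE
t=10: input=0 -> V=0
t=11: input=2 -> V=14
t=12: input=0 -> V=11
t=13: input=0 -> V=8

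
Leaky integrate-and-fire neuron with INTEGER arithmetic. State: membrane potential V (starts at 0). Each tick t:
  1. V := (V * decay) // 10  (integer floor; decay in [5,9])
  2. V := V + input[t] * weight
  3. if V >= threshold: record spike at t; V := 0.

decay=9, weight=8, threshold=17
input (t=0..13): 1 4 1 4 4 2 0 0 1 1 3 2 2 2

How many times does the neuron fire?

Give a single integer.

t=0: input=1 -> V=8
t=1: input=4 -> V=0 FIRE
t=2: input=1 -> V=8
t=3: input=4 -> V=0 FIRE
t=4: input=4 -> V=0 FIRE
t=5: input=2 -> V=16
t=6: input=0 -> V=14
t=7: input=0 -> V=12
t=8: input=1 -> V=0 FIRE
t=9: input=1 -> V=8
t=10: input=3 -> V=0 FIRE
t=11: input=2 -> V=16
t=12: input=2 -> V=0 FIRE
t=13: input=2 -> V=16

Answer: 6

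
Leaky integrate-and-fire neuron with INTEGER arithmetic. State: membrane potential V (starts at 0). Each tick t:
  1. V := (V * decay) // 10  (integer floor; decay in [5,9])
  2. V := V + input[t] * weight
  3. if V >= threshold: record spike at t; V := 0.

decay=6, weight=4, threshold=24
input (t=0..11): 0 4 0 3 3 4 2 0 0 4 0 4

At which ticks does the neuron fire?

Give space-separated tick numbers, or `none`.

Answer: 5

Derivation:
t=0: input=0 -> V=0
t=1: input=4 -> V=16
t=2: input=0 -> V=9
t=3: input=3 -> V=17
t=4: input=3 -> V=22
t=5: input=4 -> V=0 FIRE
t=6: input=2 -> V=8
t=7: input=0 -> V=4
t=8: input=0 -> V=2
t=9: input=4 -> V=17
t=10: input=0 -> V=10
t=11: input=4 -> V=22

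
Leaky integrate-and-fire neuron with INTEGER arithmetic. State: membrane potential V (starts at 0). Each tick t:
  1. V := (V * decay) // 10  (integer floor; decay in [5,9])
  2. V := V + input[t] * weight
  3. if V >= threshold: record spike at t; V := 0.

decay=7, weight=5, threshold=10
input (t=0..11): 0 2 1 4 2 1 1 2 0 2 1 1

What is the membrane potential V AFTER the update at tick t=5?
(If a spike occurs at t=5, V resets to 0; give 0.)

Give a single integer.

t=0: input=0 -> V=0
t=1: input=2 -> V=0 FIRE
t=2: input=1 -> V=5
t=3: input=4 -> V=0 FIRE
t=4: input=2 -> V=0 FIRE
t=5: input=1 -> V=5
t=6: input=1 -> V=8
t=7: input=2 -> V=0 FIRE
t=8: input=0 -> V=0
t=9: input=2 -> V=0 FIRE
t=10: input=1 -> V=5
t=11: input=1 -> V=8

Answer: 5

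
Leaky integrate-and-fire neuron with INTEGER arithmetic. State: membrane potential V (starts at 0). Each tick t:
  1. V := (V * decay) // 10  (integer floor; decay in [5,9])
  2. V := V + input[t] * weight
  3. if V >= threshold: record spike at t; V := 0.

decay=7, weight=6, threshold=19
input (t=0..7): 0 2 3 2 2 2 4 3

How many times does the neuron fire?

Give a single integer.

t=0: input=0 -> V=0
t=1: input=2 -> V=12
t=2: input=3 -> V=0 FIRE
t=3: input=2 -> V=12
t=4: input=2 -> V=0 FIRE
t=5: input=2 -> V=12
t=6: input=4 -> V=0 FIRE
t=7: input=3 -> V=18

Answer: 3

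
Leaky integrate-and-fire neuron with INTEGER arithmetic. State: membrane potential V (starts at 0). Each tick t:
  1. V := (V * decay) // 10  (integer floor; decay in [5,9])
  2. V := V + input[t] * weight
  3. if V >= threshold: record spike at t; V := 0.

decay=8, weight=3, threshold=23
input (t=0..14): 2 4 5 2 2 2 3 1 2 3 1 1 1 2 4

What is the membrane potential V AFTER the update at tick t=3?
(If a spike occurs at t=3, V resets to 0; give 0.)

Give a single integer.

Answer: 6

Derivation:
t=0: input=2 -> V=6
t=1: input=4 -> V=16
t=2: input=5 -> V=0 FIRE
t=3: input=2 -> V=6
t=4: input=2 -> V=10
t=5: input=2 -> V=14
t=6: input=3 -> V=20
t=7: input=1 -> V=19
t=8: input=2 -> V=21
t=9: input=3 -> V=0 FIRE
t=10: input=1 -> V=3
t=11: input=1 -> V=5
t=12: input=1 -> V=7
t=13: input=2 -> V=11
t=14: input=4 -> V=20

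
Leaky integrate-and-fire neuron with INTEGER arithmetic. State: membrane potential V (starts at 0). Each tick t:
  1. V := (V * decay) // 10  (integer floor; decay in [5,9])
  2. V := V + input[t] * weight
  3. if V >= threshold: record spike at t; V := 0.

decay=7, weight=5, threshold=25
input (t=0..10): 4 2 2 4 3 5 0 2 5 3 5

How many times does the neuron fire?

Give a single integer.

t=0: input=4 -> V=20
t=1: input=2 -> V=24
t=2: input=2 -> V=0 FIRE
t=3: input=4 -> V=20
t=4: input=3 -> V=0 FIRE
t=5: input=5 -> V=0 FIRE
t=6: input=0 -> V=0
t=7: input=2 -> V=10
t=8: input=5 -> V=0 FIRE
t=9: input=3 -> V=15
t=10: input=5 -> V=0 FIRE

Answer: 5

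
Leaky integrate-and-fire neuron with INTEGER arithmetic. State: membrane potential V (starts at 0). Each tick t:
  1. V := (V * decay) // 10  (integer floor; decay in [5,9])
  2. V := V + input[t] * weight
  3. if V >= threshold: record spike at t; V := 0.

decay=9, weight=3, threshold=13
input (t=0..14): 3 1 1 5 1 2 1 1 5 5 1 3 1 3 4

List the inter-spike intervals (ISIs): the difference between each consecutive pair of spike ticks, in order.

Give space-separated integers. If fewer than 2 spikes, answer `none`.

Answer: 5 1 4

Derivation:
t=0: input=3 -> V=9
t=1: input=1 -> V=11
t=2: input=1 -> V=12
t=3: input=5 -> V=0 FIRE
t=4: input=1 -> V=3
t=5: input=2 -> V=8
t=6: input=1 -> V=10
t=7: input=1 -> V=12
t=8: input=5 -> V=0 FIRE
t=9: input=5 -> V=0 FIRE
t=10: input=1 -> V=3
t=11: input=3 -> V=11
t=12: input=1 -> V=12
t=13: input=3 -> V=0 FIRE
t=14: input=4 -> V=12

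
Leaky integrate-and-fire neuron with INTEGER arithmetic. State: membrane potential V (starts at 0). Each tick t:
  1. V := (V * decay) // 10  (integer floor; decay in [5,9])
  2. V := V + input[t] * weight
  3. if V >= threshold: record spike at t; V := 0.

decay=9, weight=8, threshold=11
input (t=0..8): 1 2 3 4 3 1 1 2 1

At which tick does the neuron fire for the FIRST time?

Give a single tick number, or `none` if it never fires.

t=0: input=1 -> V=8
t=1: input=2 -> V=0 FIRE
t=2: input=3 -> V=0 FIRE
t=3: input=4 -> V=0 FIRE
t=4: input=3 -> V=0 FIRE
t=5: input=1 -> V=8
t=6: input=1 -> V=0 FIRE
t=7: input=2 -> V=0 FIRE
t=8: input=1 -> V=8

Answer: 1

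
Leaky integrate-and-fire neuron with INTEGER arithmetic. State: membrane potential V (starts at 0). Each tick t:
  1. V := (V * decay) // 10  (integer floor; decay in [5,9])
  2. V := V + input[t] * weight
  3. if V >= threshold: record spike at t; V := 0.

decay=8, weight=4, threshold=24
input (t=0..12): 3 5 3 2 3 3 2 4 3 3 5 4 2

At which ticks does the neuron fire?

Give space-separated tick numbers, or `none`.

t=0: input=3 -> V=12
t=1: input=5 -> V=0 FIRE
t=2: input=3 -> V=12
t=3: input=2 -> V=17
t=4: input=3 -> V=0 FIRE
t=5: input=3 -> V=12
t=6: input=2 -> V=17
t=7: input=4 -> V=0 FIRE
t=8: input=3 -> V=12
t=9: input=3 -> V=21
t=10: input=5 -> V=0 FIRE
t=11: input=4 -> V=16
t=12: input=2 -> V=20

Answer: 1 4 7 10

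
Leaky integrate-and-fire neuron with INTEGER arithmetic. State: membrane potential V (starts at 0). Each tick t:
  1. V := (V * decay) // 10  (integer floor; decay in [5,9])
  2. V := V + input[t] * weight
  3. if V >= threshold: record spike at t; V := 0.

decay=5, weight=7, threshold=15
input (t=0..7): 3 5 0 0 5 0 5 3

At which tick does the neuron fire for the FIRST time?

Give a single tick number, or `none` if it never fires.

Answer: 0

Derivation:
t=0: input=3 -> V=0 FIRE
t=1: input=5 -> V=0 FIRE
t=2: input=0 -> V=0
t=3: input=0 -> V=0
t=4: input=5 -> V=0 FIRE
t=5: input=0 -> V=0
t=6: input=5 -> V=0 FIRE
t=7: input=3 -> V=0 FIRE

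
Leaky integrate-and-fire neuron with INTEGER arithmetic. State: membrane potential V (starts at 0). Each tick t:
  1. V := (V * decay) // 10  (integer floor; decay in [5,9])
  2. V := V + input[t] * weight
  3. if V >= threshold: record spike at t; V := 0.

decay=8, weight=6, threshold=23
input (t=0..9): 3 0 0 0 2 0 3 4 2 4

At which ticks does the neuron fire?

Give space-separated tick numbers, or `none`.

t=0: input=3 -> V=18
t=1: input=0 -> V=14
t=2: input=0 -> V=11
t=3: input=0 -> V=8
t=4: input=2 -> V=18
t=5: input=0 -> V=14
t=6: input=3 -> V=0 FIRE
t=7: input=4 -> V=0 FIRE
t=8: input=2 -> V=12
t=9: input=4 -> V=0 FIRE

Answer: 6 7 9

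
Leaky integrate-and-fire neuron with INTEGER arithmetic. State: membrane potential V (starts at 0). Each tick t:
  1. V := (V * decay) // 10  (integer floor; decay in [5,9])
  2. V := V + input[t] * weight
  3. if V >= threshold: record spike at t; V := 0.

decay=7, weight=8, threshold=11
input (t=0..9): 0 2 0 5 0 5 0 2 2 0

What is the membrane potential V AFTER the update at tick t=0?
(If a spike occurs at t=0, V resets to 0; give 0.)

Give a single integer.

Answer: 0

Derivation:
t=0: input=0 -> V=0
t=1: input=2 -> V=0 FIRE
t=2: input=0 -> V=0
t=3: input=5 -> V=0 FIRE
t=4: input=0 -> V=0
t=5: input=5 -> V=0 FIRE
t=6: input=0 -> V=0
t=7: input=2 -> V=0 FIRE
t=8: input=2 -> V=0 FIRE
t=9: input=0 -> V=0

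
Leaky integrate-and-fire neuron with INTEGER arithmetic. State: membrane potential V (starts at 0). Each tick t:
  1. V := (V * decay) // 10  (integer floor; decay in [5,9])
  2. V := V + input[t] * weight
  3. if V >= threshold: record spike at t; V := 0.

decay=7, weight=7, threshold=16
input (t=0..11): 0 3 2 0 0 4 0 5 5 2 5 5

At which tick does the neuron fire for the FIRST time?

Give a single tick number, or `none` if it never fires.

Answer: 1

Derivation:
t=0: input=0 -> V=0
t=1: input=3 -> V=0 FIRE
t=2: input=2 -> V=14
t=3: input=0 -> V=9
t=4: input=0 -> V=6
t=5: input=4 -> V=0 FIRE
t=6: input=0 -> V=0
t=7: input=5 -> V=0 FIRE
t=8: input=5 -> V=0 FIRE
t=9: input=2 -> V=14
t=10: input=5 -> V=0 FIRE
t=11: input=5 -> V=0 FIRE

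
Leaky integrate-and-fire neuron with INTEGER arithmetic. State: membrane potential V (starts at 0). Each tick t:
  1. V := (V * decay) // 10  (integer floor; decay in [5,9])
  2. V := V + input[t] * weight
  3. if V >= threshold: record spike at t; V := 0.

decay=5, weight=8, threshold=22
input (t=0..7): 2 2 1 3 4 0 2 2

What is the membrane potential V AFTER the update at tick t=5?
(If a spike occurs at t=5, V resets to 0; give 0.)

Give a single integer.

t=0: input=2 -> V=16
t=1: input=2 -> V=0 FIRE
t=2: input=1 -> V=8
t=3: input=3 -> V=0 FIRE
t=4: input=4 -> V=0 FIRE
t=5: input=0 -> V=0
t=6: input=2 -> V=16
t=7: input=2 -> V=0 FIRE

Answer: 0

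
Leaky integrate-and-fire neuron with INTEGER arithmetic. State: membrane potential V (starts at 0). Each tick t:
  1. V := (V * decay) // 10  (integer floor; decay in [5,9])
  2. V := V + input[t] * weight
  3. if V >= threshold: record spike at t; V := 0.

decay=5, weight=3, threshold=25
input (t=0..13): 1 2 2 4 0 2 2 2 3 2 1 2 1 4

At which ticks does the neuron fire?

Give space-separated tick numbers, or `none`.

t=0: input=1 -> V=3
t=1: input=2 -> V=7
t=2: input=2 -> V=9
t=3: input=4 -> V=16
t=4: input=0 -> V=8
t=5: input=2 -> V=10
t=6: input=2 -> V=11
t=7: input=2 -> V=11
t=8: input=3 -> V=14
t=9: input=2 -> V=13
t=10: input=1 -> V=9
t=11: input=2 -> V=10
t=12: input=1 -> V=8
t=13: input=4 -> V=16

Answer: none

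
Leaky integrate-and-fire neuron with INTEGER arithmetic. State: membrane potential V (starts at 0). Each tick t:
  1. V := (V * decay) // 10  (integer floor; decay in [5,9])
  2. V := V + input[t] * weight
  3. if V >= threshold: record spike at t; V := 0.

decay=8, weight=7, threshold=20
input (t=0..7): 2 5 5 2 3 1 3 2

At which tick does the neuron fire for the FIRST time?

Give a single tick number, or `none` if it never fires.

t=0: input=2 -> V=14
t=1: input=5 -> V=0 FIRE
t=2: input=5 -> V=0 FIRE
t=3: input=2 -> V=14
t=4: input=3 -> V=0 FIRE
t=5: input=1 -> V=7
t=6: input=3 -> V=0 FIRE
t=7: input=2 -> V=14

Answer: 1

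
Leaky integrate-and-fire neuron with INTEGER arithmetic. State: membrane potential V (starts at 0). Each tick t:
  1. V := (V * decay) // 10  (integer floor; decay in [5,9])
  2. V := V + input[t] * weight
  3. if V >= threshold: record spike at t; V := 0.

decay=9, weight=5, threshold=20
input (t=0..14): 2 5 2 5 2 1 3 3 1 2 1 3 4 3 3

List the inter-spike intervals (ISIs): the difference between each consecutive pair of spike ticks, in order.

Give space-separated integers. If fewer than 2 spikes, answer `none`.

t=0: input=2 -> V=10
t=1: input=5 -> V=0 FIRE
t=2: input=2 -> V=10
t=3: input=5 -> V=0 FIRE
t=4: input=2 -> V=10
t=5: input=1 -> V=14
t=6: input=3 -> V=0 FIRE
t=7: input=3 -> V=15
t=8: input=1 -> V=18
t=9: input=2 -> V=0 FIRE
t=10: input=1 -> V=5
t=11: input=3 -> V=19
t=12: input=4 -> V=0 FIRE
t=13: input=3 -> V=15
t=14: input=3 -> V=0 FIRE

Answer: 2 3 3 3 2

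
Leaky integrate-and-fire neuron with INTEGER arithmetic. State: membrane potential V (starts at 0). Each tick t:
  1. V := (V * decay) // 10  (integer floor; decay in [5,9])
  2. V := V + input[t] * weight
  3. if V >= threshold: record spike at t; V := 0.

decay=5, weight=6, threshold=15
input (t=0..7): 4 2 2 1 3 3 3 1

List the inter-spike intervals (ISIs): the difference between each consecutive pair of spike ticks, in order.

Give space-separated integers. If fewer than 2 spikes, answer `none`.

t=0: input=4 -> V=0 FIRE
t=1: input=2 -> V=12
t=2: input=2 -> V=0 FIRE
t=3: input=1 -> V=6
t=4: input=3 -> V=0 FIRE
t=5: input=3 -> V=0 FIRE
t=6: input=3 -> V=0 FIRE
t=7: input=1 -> V=6

Answer: 2 2 1 1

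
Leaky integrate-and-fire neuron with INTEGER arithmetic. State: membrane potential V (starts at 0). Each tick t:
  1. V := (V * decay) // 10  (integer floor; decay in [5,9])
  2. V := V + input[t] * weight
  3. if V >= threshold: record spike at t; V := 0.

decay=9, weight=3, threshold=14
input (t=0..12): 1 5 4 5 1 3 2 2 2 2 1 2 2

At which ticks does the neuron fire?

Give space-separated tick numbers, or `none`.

t=0: input=1 -> V=3
t=1: input=5 -> V=0 FIRE
t=2: input=4 -> V=12
t=3: input=5 -> V=0 FIRE
t=4: input=1 -> V=3
t=5: input=3 -> V=11
t=6: input=2 -> V=0 FIRE
t=7: input=2 -> V=6
t=8: input=2 -> V=11
t=9: input=2 -> V=0 FIRE
t=10: input=1 -> V=3
t=11: input=2 -> V=8
t=12: input=2 -> V=13

Answer: 1 3 6 9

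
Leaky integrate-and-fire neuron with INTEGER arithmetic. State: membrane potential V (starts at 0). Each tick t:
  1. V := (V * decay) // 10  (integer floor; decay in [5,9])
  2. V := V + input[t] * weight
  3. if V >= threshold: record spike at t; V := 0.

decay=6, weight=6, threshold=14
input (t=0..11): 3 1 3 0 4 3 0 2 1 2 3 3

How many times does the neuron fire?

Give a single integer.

t=0: input=3 -> V=0 FIRE
t=1: input=1 -> V=6
t=2: input=3 -> V=0 FIRE
t=3: input=0 -> V=0
t=4: input=4 -> V=0 FIRE
t=5: input=3 -> V=0 FIRE
t=6: input=0 -> V=0
t=7: input=2 -> V=12
t=8: input=1 -> V=13
t=9: input=2 -> V=0 FIRE
t=10: input=3 -> V=0 FIRE
t=11: input=3 -> V=0 FIRE

Answer: 7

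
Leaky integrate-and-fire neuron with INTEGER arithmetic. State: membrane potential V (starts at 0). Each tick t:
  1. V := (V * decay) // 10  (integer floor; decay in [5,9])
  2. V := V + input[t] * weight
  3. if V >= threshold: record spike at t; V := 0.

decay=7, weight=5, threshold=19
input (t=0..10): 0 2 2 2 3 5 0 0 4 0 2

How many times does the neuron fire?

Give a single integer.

Answer: 3

Derivation:
t=0: input=0 -> V=0
t=1: input=2 -> V=10
t=2: input=2 -> V=17
t=3: input=2 -> V=0 FIRE
t=4: input=3 -> V=15
t=5: input=5 -> V=0 FIRE
t=6: input=0 -> V=0
t=7: input=0 -> V=0
t=8: input=4 -> V=0 FIRE
t=9: input=0 -> V=0
t=10: input=2 -> V=10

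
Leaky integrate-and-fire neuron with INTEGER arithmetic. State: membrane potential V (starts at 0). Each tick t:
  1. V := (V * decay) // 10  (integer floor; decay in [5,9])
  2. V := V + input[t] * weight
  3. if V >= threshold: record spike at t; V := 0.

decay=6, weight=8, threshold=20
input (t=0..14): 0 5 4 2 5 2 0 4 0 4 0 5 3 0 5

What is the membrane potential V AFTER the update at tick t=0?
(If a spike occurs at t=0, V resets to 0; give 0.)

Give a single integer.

t=0: input=0 -> V=0
t=1: input=5 -> V=0 FIRE
t=2: input=4 -> V=0 FIRE
t=3: input=2 -> V=16
t=4: input=5 -> V=0 FIRE
t=5: input=2 -> V=16
t=6: input=0 -> V=9
t=7: input=4 -> V=0 FIRE
t=8: input=0 -> V=0
t=9: input=4 -> V=0 FIRE
t=10: input=0 -> V=0
t=11: input=5 -> V=0 FIRE
t=12: input=3 -> V=0 FIRE
t=13: input=0 -> V=0
t=14: input=5 -> V=0 FIRE

Answer: 0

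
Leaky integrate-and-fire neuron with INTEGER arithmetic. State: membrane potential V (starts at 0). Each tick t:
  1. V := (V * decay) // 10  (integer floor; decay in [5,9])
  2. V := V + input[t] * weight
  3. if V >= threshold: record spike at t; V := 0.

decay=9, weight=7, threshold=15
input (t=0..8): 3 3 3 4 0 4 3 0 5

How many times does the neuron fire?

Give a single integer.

t=0: input=3 -> V=0 FIRE
t=1: input=3 -> V=0 FIRE
t=2: input=3 -> V=0 FIRE
t=3: input=4 -> V=0 FIRE
t=4: input=0 -> V=0
t=5: input=4 -> V=0 FIRE
t=6: input=3 -> V=0 FIRE
t=7: input=0 -> V=0
t=8: input=5 -> V=0 FIRE

Answer: 7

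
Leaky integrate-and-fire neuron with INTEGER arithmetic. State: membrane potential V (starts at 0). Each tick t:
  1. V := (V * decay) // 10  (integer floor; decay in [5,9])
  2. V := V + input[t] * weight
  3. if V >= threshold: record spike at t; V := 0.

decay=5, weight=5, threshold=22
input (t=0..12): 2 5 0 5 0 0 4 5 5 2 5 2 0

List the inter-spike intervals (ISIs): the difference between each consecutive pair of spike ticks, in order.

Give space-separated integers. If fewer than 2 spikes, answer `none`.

Answer: 2 4 1 2

Derivation:
t=0: input=2 -> V=10
t=1: input=5 -> V=0 FIRE
t=2: input=0 -> V=0
t=3: input=5 -> V=0 FIRE
t=4: input=0 -> V=0
t=5: input=0 -> V=0
t=6: input=4 -> V=20
t=7: input=5 -> V=0 FIRE
t=8: input=5 -> V=0 FIRE
t=9: input=2 -> V=10
t=10: input=5 -> V=0 FIRE
t=11: input=2 -> V=10
t=12: input=0 -> V=5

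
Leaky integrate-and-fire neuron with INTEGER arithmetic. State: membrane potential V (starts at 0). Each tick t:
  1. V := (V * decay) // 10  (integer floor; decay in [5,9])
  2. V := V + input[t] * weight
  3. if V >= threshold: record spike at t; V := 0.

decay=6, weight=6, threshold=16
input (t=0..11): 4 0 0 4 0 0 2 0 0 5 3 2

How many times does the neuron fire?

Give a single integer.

t=0: input=4 -> V=0 FIRE
t=1: input=0 -> V=0
t=2: input=0 -> V=0
t=3: input=4 -> V=0 FIRE
t=4: input=0 -> V=0
t=5: input=0 -> V=0
t=6: input=2 -> V=12
t=7: input=0 -> V=7
t=8: input=0 -> V=4
t=9: input=5 -> V=0 FIRE
t=10: input=3 -> V=0 FIRE
t=11: input=2 -> V=12

Answer: 4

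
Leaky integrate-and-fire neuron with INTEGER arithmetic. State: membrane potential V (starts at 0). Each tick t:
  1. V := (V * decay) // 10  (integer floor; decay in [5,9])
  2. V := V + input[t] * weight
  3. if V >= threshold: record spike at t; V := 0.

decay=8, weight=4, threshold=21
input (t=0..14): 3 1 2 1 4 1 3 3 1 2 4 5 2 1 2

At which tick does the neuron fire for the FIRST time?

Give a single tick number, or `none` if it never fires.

Answer: 4

Derivation:
t=0: input=3 -> V=12
t=1: input=1 -> V=13
t=2: input=2 -> V=18
t=3: input=1 -> V=18
t=4: input=4 -> V=0 FIRE
t=5: input=1 -> V=4
t=6: input=3 -> V=15
t=7: input=3 -> V=0 FIRE
t=8: input=1 -> V=4
t=9: input=2 -> V=11
t=10: input=4 -> V=0 FIRE
t=11: input=5 -> V=20
t=12: input=2 -> V=0 FIRE
t=13: input=1 -> V=4
t=14: input=2 -> V=11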